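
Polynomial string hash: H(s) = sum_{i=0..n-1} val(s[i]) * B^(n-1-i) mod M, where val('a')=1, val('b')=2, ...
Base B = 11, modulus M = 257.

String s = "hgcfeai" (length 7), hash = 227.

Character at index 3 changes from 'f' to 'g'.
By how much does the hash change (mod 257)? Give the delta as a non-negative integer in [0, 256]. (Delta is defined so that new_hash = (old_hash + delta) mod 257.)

Delta formula: (val(new) - val(old)) * B^(n-1-k) mod M
  val('g') - val('f') = 7 - 6 = 1
  B^(n-1-k) = 11^3 mod 257 = 46
  Delta = 1 * 46 mod 257 = 46

Answer: 46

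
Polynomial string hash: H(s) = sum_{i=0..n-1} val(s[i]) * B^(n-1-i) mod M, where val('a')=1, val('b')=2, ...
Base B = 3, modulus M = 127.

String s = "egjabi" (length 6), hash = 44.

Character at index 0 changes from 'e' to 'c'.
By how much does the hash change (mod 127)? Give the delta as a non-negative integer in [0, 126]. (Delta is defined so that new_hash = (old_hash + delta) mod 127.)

Answer: 22

Derivation:
Delta formula: (val(new) - val(old)) * B^(n-1-k) mod M
  val('c') - val('e') = 3 - 5 = -2
  B^(n-1-k) = 3^5 mod 127 = 116
  Delta = -2 * 116 mod 127 = 22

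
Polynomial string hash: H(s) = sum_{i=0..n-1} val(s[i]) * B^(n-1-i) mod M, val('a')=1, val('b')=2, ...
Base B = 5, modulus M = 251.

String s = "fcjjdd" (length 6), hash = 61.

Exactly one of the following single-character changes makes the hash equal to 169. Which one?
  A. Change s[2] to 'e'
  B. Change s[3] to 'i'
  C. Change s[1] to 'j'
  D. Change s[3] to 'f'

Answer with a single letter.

Option A: s[2]='j'->'e', delta=(5-10)*5^3 mod 251 = 128, hash=61+128 mod 251 = 189
Option B: s[3]='j'->'i', delta=(9-10)*5^2 mod 251 = 226, hash=61+226 mod 251 = 36
Option C: s[1]='c'->'j', delta=(10-3)*5^4 mod 251 = 108, hash=61+108 mod 251 = 169 <-- target
Option D: s[3]='j'->'f', delta=(6-10)*5^2 mod 251 = 151, hash=61+151 mod 251 = 212

Answer: C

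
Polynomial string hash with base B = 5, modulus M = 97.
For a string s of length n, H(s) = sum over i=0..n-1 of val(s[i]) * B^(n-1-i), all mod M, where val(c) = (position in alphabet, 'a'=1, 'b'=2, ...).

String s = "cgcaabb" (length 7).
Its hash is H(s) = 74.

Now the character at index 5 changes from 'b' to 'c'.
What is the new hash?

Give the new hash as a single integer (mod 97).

val('b') = 2, val('c') = 3
Position k = 5, exponent = n-1-k = 1
B^1 mod M = 5^1 mod 97 = 5
Delta = (3 - 2) * 5 mod 97 = 5
New hash = (74 + 5) mod 97 = 79

Answer: 79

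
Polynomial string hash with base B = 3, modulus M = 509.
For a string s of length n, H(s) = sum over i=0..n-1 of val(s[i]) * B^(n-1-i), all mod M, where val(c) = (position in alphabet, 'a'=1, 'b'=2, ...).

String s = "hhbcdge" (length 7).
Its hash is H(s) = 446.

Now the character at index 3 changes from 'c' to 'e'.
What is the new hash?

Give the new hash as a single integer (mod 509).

val('c') = 3, val('e') = 5
Position k = 3, exponent = n-1-k = 3
B^3 mod M = 3^3 mod 509 = 27
Delta = (5 - 3) * 27 mod 509 = 54
New hash = (446 + 54) mod 509 = 500

Answer: 500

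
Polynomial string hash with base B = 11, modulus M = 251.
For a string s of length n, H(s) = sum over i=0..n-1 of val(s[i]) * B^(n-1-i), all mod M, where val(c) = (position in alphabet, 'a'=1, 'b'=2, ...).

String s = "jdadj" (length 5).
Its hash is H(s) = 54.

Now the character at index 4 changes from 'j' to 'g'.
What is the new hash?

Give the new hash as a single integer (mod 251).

Answer: 51

Derivation:
val('j') = 10, val('g') = 7
Position k = 4, exponent = n-1-k = 0
B^0 mod M = 11^0 mod 251 = 1
Delta = (7 - 10) * 1 mod 251 = 248
New hash = (54 + 248) mod 251 = 51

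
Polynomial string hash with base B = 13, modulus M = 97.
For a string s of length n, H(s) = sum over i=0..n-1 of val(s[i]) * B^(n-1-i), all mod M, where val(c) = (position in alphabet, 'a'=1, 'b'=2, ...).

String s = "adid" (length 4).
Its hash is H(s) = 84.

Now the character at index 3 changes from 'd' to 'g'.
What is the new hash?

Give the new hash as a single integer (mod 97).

val('d') = 4, val('g') = 7
Position k = 3, exponent = n-1-k = 0
B^0 mod M = 13^0 mod 97 = 1
Delta = (7 - 4) * 1 mod 97 = 3
New hash = (84 + 3) mod 97 = 87

Answer: 87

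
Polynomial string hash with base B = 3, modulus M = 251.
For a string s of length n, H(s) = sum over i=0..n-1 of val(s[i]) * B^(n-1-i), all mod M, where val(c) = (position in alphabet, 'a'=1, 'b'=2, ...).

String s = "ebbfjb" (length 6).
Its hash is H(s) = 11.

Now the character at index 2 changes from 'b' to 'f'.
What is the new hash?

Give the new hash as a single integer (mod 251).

Answer: 119

Derivation:
val('b') = 2, val('f') = 6
Position k = 2, exponent = n-1-k = 3
B^3 mod M = 3^3 mod 251 = 27
Delta = (6 - 2) * 27 mod 251 = 108
New hash = (11 + 108) mod 251 = 119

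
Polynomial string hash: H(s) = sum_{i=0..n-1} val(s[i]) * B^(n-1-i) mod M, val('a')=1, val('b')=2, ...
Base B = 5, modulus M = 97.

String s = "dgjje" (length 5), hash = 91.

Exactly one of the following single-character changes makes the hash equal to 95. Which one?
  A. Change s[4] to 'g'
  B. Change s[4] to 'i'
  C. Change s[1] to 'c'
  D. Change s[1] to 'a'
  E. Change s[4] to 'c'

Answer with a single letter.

Answer: B

Derivation:
Option A: s[4]='e'->'g', delta=(7-5)*5^0 mod 97 = 2, hash=91+2 mod 97 = 93
Option B: s[4]='e'->'i', delta=(9-5)*5^0 mod 97 = 4, hash=91+4 mod 97 = 95 <-- target
Option C: s[1]='g'->'c', delta=(3-7)*5^3 mod 97 = 82, hash=91+82 mod 97 = 76
Option D: s[1]='g'->'a', delta=(1-7)*5^3 mod 97 = 26, hash=91+26 mod 97 = 20
Option E: s[4]='e'->'c', delta=(3-5)*5^0 mod 97 = 95, hash=91+95 mod 97 = 89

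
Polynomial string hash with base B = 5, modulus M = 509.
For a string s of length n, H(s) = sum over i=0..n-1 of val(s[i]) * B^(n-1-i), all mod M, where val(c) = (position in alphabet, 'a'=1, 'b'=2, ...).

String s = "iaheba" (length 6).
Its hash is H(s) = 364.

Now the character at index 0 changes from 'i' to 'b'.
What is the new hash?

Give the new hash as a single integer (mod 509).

Answer: 376

Derivation:
val('i') = 9, val('b') = 2
Position k = 0, exponent = n-1-k = 5
B^5 mod M = 5^5 mod 509 = 71
Delta = (2 - 9) * 71 mod 509 = 12
New hash = (364 + 12) mod 509 = 376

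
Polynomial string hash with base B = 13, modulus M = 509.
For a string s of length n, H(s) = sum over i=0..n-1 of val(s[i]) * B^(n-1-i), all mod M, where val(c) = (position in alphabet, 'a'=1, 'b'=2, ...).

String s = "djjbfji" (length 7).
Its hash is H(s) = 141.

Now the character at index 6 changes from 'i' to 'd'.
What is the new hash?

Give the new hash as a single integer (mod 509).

Answer: 136

Derivation:
val('i') = 9, val('d') = 4
Position k = 6, exponent = n-1-k = 0
B^0 mod M = 13^0 mod 509 = 1
Delta = (4 - 9) * 1 mod 509 = 504
New hash = (141 + 504) mod 509 = 136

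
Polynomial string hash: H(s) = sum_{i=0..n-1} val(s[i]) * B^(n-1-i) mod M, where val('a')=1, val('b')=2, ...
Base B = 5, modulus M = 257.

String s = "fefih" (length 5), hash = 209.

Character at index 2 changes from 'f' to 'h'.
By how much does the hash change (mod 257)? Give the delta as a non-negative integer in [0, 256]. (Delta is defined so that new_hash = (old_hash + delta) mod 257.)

Delta formula: (val(new) - val(old)) * B^(n-1-k) mod M
  val('h') - val('f') = 8 - 6 = 2
  B^(n-1-k) = 5^2 mod 257 = 25
  Delta = 2 * 25 mod 257 = 50

Answer: 50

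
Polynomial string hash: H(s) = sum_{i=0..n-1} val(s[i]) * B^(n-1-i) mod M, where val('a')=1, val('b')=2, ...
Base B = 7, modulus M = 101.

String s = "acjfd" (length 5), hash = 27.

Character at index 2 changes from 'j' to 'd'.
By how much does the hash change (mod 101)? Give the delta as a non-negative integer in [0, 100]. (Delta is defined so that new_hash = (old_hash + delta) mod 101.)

Answer: 9

Derivation:
Delta formula: (val(new) - val(old)) * B^(n-1-k) mod M
  val('d') - val('j') = 4 - 10 = -6
  B^(n-1-k) = 7^2 mod 101 = 49
  Delta = -6 * 49 mod 101 = 9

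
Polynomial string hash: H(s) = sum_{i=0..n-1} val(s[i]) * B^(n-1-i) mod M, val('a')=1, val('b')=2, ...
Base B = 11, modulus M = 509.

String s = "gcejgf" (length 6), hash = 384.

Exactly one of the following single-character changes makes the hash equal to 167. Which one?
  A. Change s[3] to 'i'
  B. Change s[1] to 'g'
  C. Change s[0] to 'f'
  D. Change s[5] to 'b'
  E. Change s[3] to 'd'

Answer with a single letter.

Option A: s[3]='j'->'i', delta=(9-10)*11^2 mod 509 = 388, hash=384+388 mod 509 = 263
Option B: s[1]='c'->'g', delta=(7-3)*11^4 mod 509 = 29, hash=384+29 mod 509 = 413
Option C: s[0]='g'->'f', delta=(6-7)*11^5 mod 509 = 302, hash=384+302 mod 509 = 177
Option D: s[5]='f'->'b', delta=(2-6)*11^0 mod 509 = 505, hash=384+505 mod 509 = 380
Option E: s[3]='j'->'d', delta=(4-10)*11^2 mod 509 = 292, hash=384+292 mod 509 = 167 <-- target

Answer: E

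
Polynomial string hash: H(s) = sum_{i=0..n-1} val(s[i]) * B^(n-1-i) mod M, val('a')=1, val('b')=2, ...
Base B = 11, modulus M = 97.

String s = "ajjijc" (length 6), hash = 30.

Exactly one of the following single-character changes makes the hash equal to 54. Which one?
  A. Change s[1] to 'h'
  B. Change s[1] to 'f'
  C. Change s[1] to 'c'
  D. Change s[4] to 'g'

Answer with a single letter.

Option A: s[1]='j'->'h', delta=(8-10)*11^4 mod 97 = 12, hash=30+12 mod 97 = 42
Option B: s[1]='j'->'f', delta=(6-10)*11^4 mod 97 = 24, hash=30+24 mod 97 = 54 <-- target
Option C: s[1]='j'->'c', delta=(3-10)*11^4 mod 97 = 42, hash=30+42 mod 97 = 72
Option D: s[4]='j'->'g', delta=(7-10)*11^1 mod 97 = 64, hash=30+64 mod 97 = 94

Answer: B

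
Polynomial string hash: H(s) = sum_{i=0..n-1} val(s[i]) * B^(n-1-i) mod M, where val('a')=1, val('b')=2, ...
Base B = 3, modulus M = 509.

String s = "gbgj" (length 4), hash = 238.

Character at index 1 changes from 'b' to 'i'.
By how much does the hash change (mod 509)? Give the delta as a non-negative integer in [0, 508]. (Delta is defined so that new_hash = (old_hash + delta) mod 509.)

Answer: 63

Derivation:
Delta formula: (val(new) - val(old)) * B^(n-1-k) mod M
  val('i') - val('b') = 9 - 2 = 7
  B^(n-1-k) = 3^2 mod 509 = 9
  Delta = 7 * 9 mod 509 = 63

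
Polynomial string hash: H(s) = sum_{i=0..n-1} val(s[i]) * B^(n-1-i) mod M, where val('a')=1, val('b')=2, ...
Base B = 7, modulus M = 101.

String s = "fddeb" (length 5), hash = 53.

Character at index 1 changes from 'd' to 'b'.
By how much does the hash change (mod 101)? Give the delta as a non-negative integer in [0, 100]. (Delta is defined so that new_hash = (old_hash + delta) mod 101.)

Delta formula: (val(new) - val(old)) * B^(n-1-k) mod M
  val('b') - val('d') = 2 - 4 = -2
  B^(n-1-k) = 7^3 mod 101 = 40
  Delta = -2 * 40 mod 101 = 21

Answer: 21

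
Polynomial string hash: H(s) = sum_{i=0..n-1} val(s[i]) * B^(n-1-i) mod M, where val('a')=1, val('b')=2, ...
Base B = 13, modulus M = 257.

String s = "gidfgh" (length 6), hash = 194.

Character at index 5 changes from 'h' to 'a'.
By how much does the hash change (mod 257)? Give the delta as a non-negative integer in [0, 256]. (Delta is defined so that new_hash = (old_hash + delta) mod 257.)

Delta formula: (val(new) - val(old)) * B^(n-1-k) mod M
  val('a') - val('h') = 1 - 8 = -7
  B^(n-1-k) = 13^0 mod 257 = 1
  Delta = -7 * 1 mod 257 = 250

Answer: 250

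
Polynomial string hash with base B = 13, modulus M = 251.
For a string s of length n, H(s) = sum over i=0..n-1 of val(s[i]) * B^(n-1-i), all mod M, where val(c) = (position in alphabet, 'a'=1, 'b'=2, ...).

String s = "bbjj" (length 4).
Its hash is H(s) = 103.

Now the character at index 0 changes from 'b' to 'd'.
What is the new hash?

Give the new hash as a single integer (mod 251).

Answer: 230

Derivation:
val('b') = 2, val('d') = 4
Position k = 0, exponent = n-1-k = 3
B^3 mod M = 13^3 mod 251 = 189
Delta = (4 - 2) * 189 mod 251 = 127
New hash = (103 + 127) mod 251 = 230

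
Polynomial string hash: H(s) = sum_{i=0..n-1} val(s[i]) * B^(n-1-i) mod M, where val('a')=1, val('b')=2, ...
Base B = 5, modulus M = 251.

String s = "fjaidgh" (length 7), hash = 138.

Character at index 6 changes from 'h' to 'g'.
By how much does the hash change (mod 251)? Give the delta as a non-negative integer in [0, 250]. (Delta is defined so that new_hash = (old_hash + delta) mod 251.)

Delta formula: (val(new) - val(old)) * B^(n-1-k) mod M
  val('g') - val('h') = 7 - 8 = -1
  B^(n-1-k) = 5^0 mod 251 = 1
  Delta = -1 * 1 mod 251 = 250

Answer: 250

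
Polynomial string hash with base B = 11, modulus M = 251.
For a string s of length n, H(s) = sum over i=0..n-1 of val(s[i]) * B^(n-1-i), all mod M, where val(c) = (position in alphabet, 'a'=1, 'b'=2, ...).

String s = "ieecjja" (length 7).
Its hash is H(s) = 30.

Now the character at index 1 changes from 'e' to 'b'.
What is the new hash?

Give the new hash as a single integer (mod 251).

Answer: 52

Derivation:
val('e') = 5, val('b') = 2
Position k = 1, exponent = n-1-k = 5
B^5 mod M = 11^5 mod 251 = 160
Delta = (2 - 5) * 160 mod 251 = 22
New hash = (30 + 22) mod 251 = 52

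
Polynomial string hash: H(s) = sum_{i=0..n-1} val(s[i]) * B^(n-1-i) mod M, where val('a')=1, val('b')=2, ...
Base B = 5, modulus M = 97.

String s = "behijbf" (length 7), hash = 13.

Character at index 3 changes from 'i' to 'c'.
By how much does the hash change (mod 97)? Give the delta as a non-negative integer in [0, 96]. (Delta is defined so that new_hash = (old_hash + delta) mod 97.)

Delta formula: (val(new) - val(old)) * B^(n-1-k) mod M
  val('c') - val('i') = 3 - 9 = -6
  B^(n-1-k) = 5^3 mod 97 = 28
  Delta = -6 * 28 mod 97 = 26

Answer: 26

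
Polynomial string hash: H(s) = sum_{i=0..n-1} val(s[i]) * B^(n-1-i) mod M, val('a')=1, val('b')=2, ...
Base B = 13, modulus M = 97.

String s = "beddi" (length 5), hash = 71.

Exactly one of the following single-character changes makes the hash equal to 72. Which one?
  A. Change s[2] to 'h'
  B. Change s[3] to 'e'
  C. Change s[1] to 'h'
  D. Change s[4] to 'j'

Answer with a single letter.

Option A: s[2]='d'->'h', delta=(8-4)*13^2 mod 97 = 94, hash=71+94 mod 97 = 68
Option B: s[3]='d'->'e', delta=(5-4)*13^1 mod 97 = 13, hash=71+13 mod 97 = 84
Option C: s[1]='e'->'h', delta=(8-5)*13^3 mod 97 = 92, hash=71+92 mod 97 = 66
Option D: s[4]='i'->'j', delta=(10-9)*13^0 mod 97 = 1, hash=71+1 mod 97 = 72 <-- target

Answer: D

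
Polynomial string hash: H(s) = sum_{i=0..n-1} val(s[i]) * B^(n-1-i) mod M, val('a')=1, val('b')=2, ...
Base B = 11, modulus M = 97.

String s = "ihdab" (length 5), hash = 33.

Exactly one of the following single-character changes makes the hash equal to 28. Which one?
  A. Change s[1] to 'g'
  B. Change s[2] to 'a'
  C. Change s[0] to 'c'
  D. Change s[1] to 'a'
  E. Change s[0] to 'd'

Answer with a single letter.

Answer: D

Derivation:
Option A: s[1]='h'->'g', delta=(7-8)*11^3 mod 97 = 27, hash=33+27 mod 97 = 60
Option B: s[2]='d'->'a', delta=(1-4)*11^2 mod 97 = 25, hash=33+25 mod 97 = 58
Option C: s[0]='i'->'c', delta=(3-9)*11^4 mod 97 = 36, hash=33+36 mod 97 = 69
Option D: s[1]='h'->'a', delta=(1-8)*11^3 mod 97 = 92, hash=33+92 mod 97 = 28 <-- target
Option E: s[0]='i'->'d', delta=(4-9)*11^4 mod 97 = 30, hash=33+30 mod 97 = 63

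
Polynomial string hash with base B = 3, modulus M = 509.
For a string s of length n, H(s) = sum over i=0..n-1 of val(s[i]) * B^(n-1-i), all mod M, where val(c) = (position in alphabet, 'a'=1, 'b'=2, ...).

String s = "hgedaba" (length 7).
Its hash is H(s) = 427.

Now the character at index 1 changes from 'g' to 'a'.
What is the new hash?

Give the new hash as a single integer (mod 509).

val('g') = 7, val('a') = 1
Position k = 1, exponent = n-1-k = 5
B^5 mod M = 3^5 mod 509 = 243
Delta = (1 - 7) * 243 mod 509 = 69
New hash = (427 + 69) mod 509 = 496

Answer: 496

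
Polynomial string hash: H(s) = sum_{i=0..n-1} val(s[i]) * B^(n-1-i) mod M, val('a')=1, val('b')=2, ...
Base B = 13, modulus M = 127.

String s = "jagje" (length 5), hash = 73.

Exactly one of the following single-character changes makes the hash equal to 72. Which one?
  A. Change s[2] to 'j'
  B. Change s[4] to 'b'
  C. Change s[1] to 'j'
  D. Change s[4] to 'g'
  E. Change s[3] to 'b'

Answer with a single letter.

Answer: A

Derivation:
Option A: s[2]='g'->'j', delta=(10-7)*13^2 mod 127 = 126, hash=73+126 mod 127 = 72 <-- target
Option B: s[4]='e'->'b', delta=(2-5)*13^0 mod 127 = 124, hash=73+124 mod 127 = 70
Option C: s[1]='a'->'j', delta=(10-1)*13^3 mod 127 = 88, hash=73+88 mod 127 = 34
Option D: s[4]='e'->'g', delta=(7-5)*13^0 mod 127 = 2, hash=73+2 mod 127 = 75
Option E: s[3]='j'->'b', delta=(2-10)*13^1 mod 127 = 23, hash=73+23 mod 127 = 96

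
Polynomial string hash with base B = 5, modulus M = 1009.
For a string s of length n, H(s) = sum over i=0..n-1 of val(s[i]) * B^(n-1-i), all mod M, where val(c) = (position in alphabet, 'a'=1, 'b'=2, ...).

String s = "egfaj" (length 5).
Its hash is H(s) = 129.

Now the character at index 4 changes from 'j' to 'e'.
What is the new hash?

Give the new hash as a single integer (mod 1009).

Answer: 124

Derivation:
val('j') = 10, val('e') = 5
Position k = 4, exponent = n-1-k = 0
B^0 mod M = 5^0 mod 1009 = 1
Delta = (5 - 10) * 1 mod 1009 = 1004
New hash = (129 + 1004) mod 1009 = 124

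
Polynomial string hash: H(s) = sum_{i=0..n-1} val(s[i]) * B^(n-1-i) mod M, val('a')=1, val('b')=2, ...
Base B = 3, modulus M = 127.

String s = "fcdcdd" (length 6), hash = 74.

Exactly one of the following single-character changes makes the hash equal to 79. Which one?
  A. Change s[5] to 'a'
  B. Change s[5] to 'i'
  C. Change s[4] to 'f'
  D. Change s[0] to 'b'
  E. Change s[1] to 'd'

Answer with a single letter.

Option A: s[5]='d'->'a', delta=(1-4)*3^0 mod 127 = 124, hash=74+124 mod 127 = 71
Option B: s[5]='d'->'i', delta=(9-4)*3^0 mod 127 = 5, hash=74+5 mod 127 = 79 <-- target
Option C: s[4]='d'->'f', delta=(6-4)*3^1 mod 127 = 6, hash=74+6 mod 127 = 80
Option D: s[0]='f'->'b', delta=(2-6)*3^5 mod 127 = 44, hash=74+44 mod 127 = 118
Option E: s[1]='c'->'d', delta=(4-3)*3^4 mod 127 = 81, hash=74+81 mod 127 = 28

Answer: B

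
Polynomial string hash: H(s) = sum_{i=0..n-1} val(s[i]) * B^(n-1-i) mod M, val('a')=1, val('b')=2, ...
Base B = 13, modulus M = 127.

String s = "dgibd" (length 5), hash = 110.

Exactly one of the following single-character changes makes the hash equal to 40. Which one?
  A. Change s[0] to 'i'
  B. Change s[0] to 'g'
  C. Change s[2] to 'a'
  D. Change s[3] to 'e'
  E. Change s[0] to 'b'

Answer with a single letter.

Option A: s[0]='d'->'i', delta=(9-4)*13^4 mod 127 = 57, hash=110+57 mod 127 = 40 <-- target
Option B: s[0]='d'->'g', delta=(7-4)*13^4 mod 127 = 85, hash=110+85 mod 127 = 68
Option C: s[2]='i'->'a', delta=(1-9)*13^2 mod 127 = 45, hash=110+45 mod 127 = 28
Option D: s[3]='b'->'e', delta=(5-2)*13^1 mod 127 = 39, hash=110+39 mod 127 = 22
Option E: s[0]='d'->'b', delta=(2-4)*13^4 mod 127 = 28, hash=110+28 mod 127 = 11

Answer: A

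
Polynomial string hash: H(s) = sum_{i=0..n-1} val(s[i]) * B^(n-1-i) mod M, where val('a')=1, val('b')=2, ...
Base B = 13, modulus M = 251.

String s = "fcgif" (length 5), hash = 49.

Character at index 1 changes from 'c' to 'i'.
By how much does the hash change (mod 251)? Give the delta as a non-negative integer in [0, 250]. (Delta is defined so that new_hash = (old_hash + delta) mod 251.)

Answer: 130

Derivation:
Delta formula: (val(new) - val(old)) * B^(n-1-k) mod M
  val('i') - val('c') = 9 - 3 = 6
  B^(n-1-k) = 13^3 mod 251 = 189
  Delta = 6 * 189 mod 251 = 130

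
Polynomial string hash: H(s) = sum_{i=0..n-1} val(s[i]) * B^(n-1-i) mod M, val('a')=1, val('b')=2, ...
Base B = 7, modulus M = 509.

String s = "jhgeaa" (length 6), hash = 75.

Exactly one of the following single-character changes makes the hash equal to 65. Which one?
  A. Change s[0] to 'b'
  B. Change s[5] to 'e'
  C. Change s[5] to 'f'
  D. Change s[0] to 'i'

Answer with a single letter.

Answer: D

Derivation:
Option A: s[0]='j'->'b', delta=(2-10)*7^5 mod 509 = 429, hash=75+429 mod 509 = 504
Option B: s[5]='a'->'e', delta=(5-1)*7^0 mod 509 = 4, hash=75+4 mod 509 = 79
Option C: s[5]='a'->'f', delta=(6-1)*7^0 mod 509 = 5, hash=75+5 mod 509 = 80
Option D: s[0]='j'->'i', delta=(9-10)*7^5 mod 509 = 499, hash=75+499 mod 509 = 65 <-- target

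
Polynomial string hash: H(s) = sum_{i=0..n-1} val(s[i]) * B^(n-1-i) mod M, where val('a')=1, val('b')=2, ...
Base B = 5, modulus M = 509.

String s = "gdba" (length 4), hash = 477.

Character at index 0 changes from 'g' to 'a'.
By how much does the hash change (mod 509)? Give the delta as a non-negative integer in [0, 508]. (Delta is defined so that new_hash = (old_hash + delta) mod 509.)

Delta formula: (val(new) - val(old)) * B^(n-1-k) mod M
  val('a') - val('g') = 1 - 7 = -6
  B^(n-1-k) = 5^3 mod 509 = 125
  Delta = -6 * 125 mod 509 = 268

Answer: 268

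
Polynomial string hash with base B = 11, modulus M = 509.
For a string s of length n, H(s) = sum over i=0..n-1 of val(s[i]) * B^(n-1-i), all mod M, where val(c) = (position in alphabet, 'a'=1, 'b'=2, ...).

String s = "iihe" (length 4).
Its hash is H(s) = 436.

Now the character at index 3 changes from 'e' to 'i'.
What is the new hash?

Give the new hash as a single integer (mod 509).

Answer: 440

Derivation:
val('e') = 5, val('i') = 9
Position k = 3, exponent = n-1-k = 0
B^0 mod M = 11^0 mod 509 = 1
Delta = (9 - 5) * 1 mod 509 = 4
New hash = (436 + 4) mod 509 = 440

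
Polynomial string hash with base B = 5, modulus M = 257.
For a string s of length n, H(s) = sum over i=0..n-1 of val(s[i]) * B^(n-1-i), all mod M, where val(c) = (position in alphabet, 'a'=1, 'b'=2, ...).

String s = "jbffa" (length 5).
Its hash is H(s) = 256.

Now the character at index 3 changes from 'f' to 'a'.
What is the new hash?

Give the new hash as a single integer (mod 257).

Answer: 231

Derivation:
val('f') = 6, val('a') = 1
Position k = 3, exponent = n-1-k = 1
B^1 mod M = 5^1 mod 257 = 5
Delta = (1 - 6) * 5 mod 257 = 232
New hash = (256 + 232) mod 257 = 231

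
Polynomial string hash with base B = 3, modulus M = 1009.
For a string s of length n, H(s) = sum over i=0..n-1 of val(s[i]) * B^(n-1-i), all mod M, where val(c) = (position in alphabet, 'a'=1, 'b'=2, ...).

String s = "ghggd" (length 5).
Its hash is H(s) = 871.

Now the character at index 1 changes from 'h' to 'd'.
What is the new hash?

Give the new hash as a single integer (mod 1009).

val('h') = 8, val('d') = 4
Position k = 1, exponent = n-1-k = 3
B^3 mod M = 3^3 mod 1009 = 27
Delta = (4 - 8) * 27 mod 1009 = 901
New hash = (871 + 901) mod 1009 = 763

Answer: 763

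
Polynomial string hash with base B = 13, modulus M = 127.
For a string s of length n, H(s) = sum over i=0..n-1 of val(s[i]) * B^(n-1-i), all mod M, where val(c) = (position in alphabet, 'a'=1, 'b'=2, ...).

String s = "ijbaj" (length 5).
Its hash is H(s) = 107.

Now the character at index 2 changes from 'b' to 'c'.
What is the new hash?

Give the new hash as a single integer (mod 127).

val('b') = 2, val('c') = 3
Position k = 2, exponent = n-1-k = 2
B^2 mod M = 13^2 mod 127 = 42
Delta = (3 - 2) * 42 mod 127 = 42
New hash = (107 + 42) mod 127 = 22

Answer: 22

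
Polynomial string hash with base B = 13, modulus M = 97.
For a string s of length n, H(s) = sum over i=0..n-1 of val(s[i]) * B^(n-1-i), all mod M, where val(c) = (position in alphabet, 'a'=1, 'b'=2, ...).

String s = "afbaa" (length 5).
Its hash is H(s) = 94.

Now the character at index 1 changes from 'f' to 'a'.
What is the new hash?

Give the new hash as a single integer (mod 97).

Answer: 70

Derivation:
val('f') = 6, val('a') = 1
Position k = 1, exponent = n-1-k = 3
B^3 mod M = 13^3 mod 97 = 63
Delta = (1 - 6) * 63 mod 97 = 73
New hash = (94 + 73) mod 97 = 70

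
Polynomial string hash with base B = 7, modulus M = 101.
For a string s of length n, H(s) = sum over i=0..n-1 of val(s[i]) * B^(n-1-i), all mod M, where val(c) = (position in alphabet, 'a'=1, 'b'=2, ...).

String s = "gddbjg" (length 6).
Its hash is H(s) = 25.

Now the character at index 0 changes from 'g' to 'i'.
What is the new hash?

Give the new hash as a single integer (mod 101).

val('g') = 7, val('i') = 9
Position k = 0, exponent = n-1-k = 5
B^5 mod M = 7^5 mod 101 = 41
Delta = (9 - 7) * 41 mod 101 = 82
New hash = (25 + 82) mod 101 = 6

Answer: 6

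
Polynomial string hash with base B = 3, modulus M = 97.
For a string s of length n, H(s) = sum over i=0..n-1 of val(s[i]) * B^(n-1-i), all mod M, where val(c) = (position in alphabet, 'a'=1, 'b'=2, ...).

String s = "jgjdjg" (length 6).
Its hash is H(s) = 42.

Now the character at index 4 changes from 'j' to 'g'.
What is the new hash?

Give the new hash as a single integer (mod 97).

val('j') = 10, val('g') = 7
Position k = 4, exponent = n-1-k = 1
B^1 mod M = 3^1 mod 97 = 3
Delta = (7 - 10) * 3 mod 97 = 88
New hash = (42 + 88) mod 97 = 33

Answer: 33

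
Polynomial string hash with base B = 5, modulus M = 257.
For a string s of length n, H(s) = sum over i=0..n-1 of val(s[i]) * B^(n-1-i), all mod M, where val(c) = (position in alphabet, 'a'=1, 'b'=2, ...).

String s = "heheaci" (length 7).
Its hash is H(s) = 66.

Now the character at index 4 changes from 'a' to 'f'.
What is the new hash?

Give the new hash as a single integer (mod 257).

Answer: 191

Derivation:
val('a') = 1, val('f') = 6
Position k = 4, exponent = n-1-k = 2
B^2 mod M = 5^2 mod 257 = 25
Delta = (6 - 1) * 25 mod 257 = 125
New hash = (66 + 125) mod 257 = 191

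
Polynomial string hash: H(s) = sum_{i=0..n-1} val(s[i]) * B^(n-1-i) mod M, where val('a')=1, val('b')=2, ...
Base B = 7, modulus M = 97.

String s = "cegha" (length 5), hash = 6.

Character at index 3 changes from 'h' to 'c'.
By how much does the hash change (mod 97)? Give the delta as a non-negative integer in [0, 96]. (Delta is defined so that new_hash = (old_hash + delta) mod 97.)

Answer: 62

Derivation:
Delta formula: (val(new) - val(old)) * B^(n-1-k) mod M
  val('c') - val('h') = 3 - 8 = -5
  B^(n-1-k) = 7^1 mod 97 = 7
  Delta = -5 * 7 mod 97 = 62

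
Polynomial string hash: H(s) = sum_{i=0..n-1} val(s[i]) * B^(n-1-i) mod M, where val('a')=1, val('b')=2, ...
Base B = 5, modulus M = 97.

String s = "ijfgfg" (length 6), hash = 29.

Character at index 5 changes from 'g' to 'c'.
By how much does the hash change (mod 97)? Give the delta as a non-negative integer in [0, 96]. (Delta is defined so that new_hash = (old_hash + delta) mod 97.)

Answer: 93

Derivation:
Delta formula: (val(new) - val(old)) * B^(n-1-k) mod M
  val('c') - val('g') = 3 - 7 = -4
  B^(n-1-k) = 5^0 mod 97 = 1
  Delta = -4 * 1 mod 97 = 93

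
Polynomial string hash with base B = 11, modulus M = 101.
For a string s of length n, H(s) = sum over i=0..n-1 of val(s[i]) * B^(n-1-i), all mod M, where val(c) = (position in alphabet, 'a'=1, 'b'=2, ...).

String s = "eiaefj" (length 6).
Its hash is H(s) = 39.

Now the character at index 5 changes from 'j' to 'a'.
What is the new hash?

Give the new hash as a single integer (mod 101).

Answer: 30

Derivation:
val('j') = 10, val('a') = 1
Position k = 5, exponent = n-1-k = 0
B^0 mod M = 11^0 mod 101 = 1
Delta = (1 - 10) * 1 mod 101 = 92
New hash = (39 + 92) mod 101 = 30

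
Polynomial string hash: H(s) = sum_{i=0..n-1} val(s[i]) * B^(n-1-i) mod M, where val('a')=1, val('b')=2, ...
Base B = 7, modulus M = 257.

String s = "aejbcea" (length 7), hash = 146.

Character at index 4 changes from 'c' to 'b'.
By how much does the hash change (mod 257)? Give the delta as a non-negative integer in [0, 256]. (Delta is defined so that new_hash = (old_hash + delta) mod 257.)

Answer: 208

Derivation:
Delta formula: (val(new) - val(old)) * B^(n-1-k) mod M
  val('b') - val('c') = 2 - 3 = -1
  B^(n-1-k) = 7^2 mod 257 = 49
  Delta = -1 * 49 mod 257 = 208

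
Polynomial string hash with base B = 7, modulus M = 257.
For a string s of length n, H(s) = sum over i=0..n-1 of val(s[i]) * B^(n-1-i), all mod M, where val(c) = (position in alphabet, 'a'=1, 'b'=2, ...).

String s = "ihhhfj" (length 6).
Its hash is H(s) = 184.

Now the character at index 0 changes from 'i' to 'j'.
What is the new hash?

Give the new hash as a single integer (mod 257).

val('i') = 9, val('j') = 10
Position k = 0, exponent = n-1-k = 5
B^5 mod M = 7^5 mod 257 = 102
Delta = (10 - 9) * 102 mod 257 = 102
New hash = (184 + 102) mod 257 = 29

Answer: 29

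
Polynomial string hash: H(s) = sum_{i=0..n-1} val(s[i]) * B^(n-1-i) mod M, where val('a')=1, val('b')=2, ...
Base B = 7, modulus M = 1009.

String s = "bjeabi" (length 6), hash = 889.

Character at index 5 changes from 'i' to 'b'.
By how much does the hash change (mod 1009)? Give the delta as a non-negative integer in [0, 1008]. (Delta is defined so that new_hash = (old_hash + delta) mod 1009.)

Answer: 1002

Derivation:
Delta formula: (val(new) - val(old)) * B^(n-1-k) mod M
  val('b') - val('i') = 2 - 9 = -7
  B^(n-1-k) = 7^0 mod 1009 = 1
  Delta = -7 * 1 mod 1009 = 1002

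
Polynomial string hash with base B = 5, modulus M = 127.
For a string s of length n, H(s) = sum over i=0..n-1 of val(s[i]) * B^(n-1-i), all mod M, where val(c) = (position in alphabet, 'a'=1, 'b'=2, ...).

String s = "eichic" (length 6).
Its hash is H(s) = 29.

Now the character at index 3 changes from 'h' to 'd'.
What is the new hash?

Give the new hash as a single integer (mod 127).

val('h') = 8, val('d') = 4
Position k = 3, exponent = n-1-k = 2
B^2 mod M = 5^2 mod 127 = 25
Delta = (4 - 8) * 25 mod 127 = 27
New hash = (29 + 27) mod 127 = 56

Answer: 56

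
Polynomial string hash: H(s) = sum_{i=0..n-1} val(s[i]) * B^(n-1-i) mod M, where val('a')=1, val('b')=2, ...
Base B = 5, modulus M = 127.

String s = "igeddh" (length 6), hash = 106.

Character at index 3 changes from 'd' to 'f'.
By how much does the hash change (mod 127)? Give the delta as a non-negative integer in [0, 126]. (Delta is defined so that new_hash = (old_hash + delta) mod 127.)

Delta formula: (val(new) - val(old)) * B^(n-1-k) mod M
  val('f') - val('d') = 6 - 4 = 2
  B^(n-1-k) = 5^2 mod 127 = 25
  Delta = 2 * 25 mod 127 = 50

Answer: 50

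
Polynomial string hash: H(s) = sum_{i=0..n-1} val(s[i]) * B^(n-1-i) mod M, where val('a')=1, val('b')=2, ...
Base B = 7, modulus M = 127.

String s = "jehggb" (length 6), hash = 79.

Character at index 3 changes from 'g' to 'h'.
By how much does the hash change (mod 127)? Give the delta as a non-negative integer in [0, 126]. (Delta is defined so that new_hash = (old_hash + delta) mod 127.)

Answer: 49

Derivation:
Delta formula: (val(new) - val(old)) * B^(n-1-k) mod M
  val('h') - val('g') = 8 - 7 = 1
  B^(n-1-k) = 7^2 mod 127 = 49
  Delta = 1 * 49 mod 127 = 49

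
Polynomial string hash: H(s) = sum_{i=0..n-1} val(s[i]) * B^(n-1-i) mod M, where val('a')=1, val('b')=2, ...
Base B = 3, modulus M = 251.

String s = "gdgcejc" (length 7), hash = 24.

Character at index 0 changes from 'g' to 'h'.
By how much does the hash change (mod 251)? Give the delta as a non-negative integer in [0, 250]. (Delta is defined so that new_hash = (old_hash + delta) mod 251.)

Delta formula: (val(new) - val(old)) * B^(n-1-k) mod M
  val('h') - val('g') = 8 - 7 = 1
  B^(n-1-k) = 3^6 mod 251 = 227
  Delta = 1 * 227 mod 251 = 227

Answer: 227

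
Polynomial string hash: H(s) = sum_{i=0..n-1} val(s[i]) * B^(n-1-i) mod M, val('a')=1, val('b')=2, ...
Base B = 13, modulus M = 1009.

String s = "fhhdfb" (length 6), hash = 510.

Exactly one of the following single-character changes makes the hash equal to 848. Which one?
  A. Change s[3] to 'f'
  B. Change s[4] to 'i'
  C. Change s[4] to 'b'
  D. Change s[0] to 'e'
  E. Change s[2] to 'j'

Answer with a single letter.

Answer: A

Derivation:
Option A: s[3]='d'->'f', delta=(6-4)*13^2 mod 1009 = 338, hash=510+338 mod 1009 = 848 <-- target
Option B: s[4]='f'->'i', delta=(9-6)*13^1 mod 1009 = 39, hash=510+39 mod 1009 = 549
Option C: s[4]='f'->'b', delta=(2-6)*13^1 mod 1009 = 957, hash=510+957 mod 1009 = 458
Option D: s[0]='f'->'e', delta=(5-6)*13^5 mod 1009 = 19, hash=510+19 mod 1009 = 529
Option E: s[2]='h'->'j', delta=(10-8)*13^3 mod 1009 = 358, hash=510+358 mod 1009 = 868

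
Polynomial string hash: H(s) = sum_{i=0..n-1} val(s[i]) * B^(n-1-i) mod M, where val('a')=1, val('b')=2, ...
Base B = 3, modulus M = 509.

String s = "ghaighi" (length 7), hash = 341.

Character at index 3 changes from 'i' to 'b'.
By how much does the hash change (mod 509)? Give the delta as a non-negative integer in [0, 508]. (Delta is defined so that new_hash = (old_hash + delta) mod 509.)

Delta formula: (val(new) - val(old)) * B^(n-1-k) mod M
  val('b') - val('i') = 2 - 9 = -7
  B^(n-1-k) = 3^3 mod 509 = 27
  Delta = -7 * 27 mod 509 = 320

Answer: 320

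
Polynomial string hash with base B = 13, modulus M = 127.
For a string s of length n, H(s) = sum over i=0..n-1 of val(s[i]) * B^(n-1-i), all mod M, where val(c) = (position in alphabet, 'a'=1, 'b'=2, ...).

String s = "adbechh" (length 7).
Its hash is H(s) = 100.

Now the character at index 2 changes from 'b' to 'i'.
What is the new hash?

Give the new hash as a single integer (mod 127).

Answer: 2

Derivation:
val('b') = 2, val('i') = 9
Position k = 2, exponent = n-1-k = 4
B^4 mod M = 13^4 mod 127 = 113
Delta = (9 - 2) * 113 mod 127 = 29
New hash = (100 + 29) mod 127 = 2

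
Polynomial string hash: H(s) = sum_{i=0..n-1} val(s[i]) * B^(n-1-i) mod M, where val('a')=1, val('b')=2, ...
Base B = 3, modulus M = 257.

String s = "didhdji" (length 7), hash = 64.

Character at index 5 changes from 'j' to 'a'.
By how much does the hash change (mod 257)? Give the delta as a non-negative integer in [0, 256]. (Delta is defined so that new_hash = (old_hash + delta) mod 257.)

Delta formula: (val(new) - val(old)) * B^(n-1-k) mod M
  val('a') - val('j') = 1 - 10 = -9
  B^(n-1-k) = 3^1 mod 257 = 3
  Delta = -9 * 3 mod 257 = 230

Answer: 230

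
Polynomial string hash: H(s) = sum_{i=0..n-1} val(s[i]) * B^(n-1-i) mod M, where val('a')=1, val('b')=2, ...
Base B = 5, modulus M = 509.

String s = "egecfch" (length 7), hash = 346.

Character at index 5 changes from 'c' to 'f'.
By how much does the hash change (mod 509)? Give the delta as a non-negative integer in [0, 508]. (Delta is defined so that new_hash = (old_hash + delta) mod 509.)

Delta formula: (val(new) - val(old)) * B^(n-1-k) mod M
  val('f') - val('c') = 6 - 3 = 3
  B^(n-1-k) = 5^1 mod 509 = 5
  Delta = 3 * 5 mod 509 = 15

Answer: 15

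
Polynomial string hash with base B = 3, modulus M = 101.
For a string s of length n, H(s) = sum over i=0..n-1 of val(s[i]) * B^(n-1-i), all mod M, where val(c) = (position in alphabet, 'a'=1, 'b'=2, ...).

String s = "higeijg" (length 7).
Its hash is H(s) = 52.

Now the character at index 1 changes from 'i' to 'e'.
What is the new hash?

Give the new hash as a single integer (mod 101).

val('i') = 9, val('e') = 5
Position k = 1, exponent = n-1-k = 5
B^5 mod M = 3^5 mod 101 = 41
Delta = (5 - 9) * 41 mod 101 = 38
New hash = (52 + 38) mod 101 = 90

Answer: 90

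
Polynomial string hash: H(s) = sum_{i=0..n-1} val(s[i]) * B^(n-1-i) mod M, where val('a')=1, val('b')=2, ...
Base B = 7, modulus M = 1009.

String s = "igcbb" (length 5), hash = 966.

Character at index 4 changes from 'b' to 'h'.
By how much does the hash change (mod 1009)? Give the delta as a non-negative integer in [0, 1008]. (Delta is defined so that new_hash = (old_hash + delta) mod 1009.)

Answer: 6

Derivation:
Delta formula: (val(new) - val(old)) * B^(n-1-k) mod M
  val('h') - val('b') = 8 - 2 = 6
  B^(n-1-k) = 7^0 mod 1009 = 1
  Delta = 6 * 1 mod 1009 = 6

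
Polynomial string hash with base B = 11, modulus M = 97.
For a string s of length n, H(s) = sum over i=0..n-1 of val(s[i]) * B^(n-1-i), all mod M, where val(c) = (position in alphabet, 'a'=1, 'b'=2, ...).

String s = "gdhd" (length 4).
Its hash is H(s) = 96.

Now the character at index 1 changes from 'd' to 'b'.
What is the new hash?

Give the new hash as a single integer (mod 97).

val('d') = 4, val('b') = 2
Position k = 1, exponent = n-1-k = 2
B^2 mod M = 11^2 mod 97 = 24
Delta = (2 - 4) * 24 mod 97 = 49
New hash = (96 + 49) mod 97 = 48

Answer: 48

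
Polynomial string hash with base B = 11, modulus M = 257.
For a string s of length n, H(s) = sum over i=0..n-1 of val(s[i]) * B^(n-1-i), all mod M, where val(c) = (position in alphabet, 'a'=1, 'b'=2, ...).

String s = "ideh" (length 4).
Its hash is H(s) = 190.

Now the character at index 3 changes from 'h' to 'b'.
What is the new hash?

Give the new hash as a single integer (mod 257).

val('h') = 8, val('b') = 2
Position k = 3, exponent = n-1-k = 0
B^0 mod M = 11^0 mod 257 = 1
Delta = (2 - 8) * 1 mod 257 = 251
New hash = (190 + 251) mod 257 = 184

Answer: 184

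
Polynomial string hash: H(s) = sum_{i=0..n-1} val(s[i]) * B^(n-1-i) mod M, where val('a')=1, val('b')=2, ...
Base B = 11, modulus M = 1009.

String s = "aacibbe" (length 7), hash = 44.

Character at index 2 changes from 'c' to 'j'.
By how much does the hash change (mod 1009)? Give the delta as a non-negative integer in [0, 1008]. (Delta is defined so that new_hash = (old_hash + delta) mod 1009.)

Answer: 578

Derivation:
Delta formula: (val(new) - val(old)) * B^(n-1-k) mod M
  val('j') - val('c') = 10 - 3 = 7
  B^(n-1-k) = 11^4 mod 1009 = 515
  Delta = 7 * 515 mod 1009 = 578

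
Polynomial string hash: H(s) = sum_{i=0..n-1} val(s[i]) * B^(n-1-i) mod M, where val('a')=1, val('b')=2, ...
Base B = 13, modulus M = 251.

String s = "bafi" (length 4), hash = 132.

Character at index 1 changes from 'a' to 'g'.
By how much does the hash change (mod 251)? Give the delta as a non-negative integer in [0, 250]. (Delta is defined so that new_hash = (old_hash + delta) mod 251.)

Answer: 10

Derivation:
Delta formula: (val(new) - val(old)) * B^(n-1-k) mod M
  val('g') - val('a') = 7 - 1 = 6
  B^(n-1-k) = 13^2 mod 251 = 169
  Delta = 6 * 169 mod 251 = 10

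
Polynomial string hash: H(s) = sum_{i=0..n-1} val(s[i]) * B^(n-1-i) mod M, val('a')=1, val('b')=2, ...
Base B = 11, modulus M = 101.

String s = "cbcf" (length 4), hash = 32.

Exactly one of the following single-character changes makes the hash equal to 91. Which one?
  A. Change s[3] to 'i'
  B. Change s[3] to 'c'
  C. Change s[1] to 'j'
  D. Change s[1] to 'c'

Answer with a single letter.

Option A: s[3]='f'->'i', delta=(9-6)*11^0 mod 101 = 3, hash=32+3 mod 101 = 35
Option B: s[3]='f'->'c', delta=(3-6)*11^0 mod 101 = 98, hash=32+98 mod 101 = 29
Option C: s[1]='b'->'j', delta=(10-2)*11^2 mod 101 = 59, hash=32+59 mod 101 = 91 <-- target
Option D: s[1]='b'->'c', delta=(3-2)*11^2 mod 101 = 20, hash=32+20 mod 101 = 52

Answer: C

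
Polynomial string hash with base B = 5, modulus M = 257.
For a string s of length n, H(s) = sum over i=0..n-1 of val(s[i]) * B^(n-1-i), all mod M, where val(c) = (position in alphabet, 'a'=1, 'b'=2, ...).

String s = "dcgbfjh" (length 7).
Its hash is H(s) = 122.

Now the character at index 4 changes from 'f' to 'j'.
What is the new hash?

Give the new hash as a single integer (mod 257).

val('f') = 6, val('j') = 10
Position k = 4, exponent = n-1-k = 2
B^2 mod M = 5^2 mod 257 = 25
Delta = (10 - 6) * 25 mod 257 = 100
New hash = (122 + 100) mod 257 = 222

Answer: 222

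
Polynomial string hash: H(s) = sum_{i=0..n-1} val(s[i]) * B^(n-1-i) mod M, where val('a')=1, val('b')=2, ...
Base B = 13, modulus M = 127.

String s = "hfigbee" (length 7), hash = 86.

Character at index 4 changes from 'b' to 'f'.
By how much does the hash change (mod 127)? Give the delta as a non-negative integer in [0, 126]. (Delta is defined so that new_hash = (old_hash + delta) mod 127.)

Delta formula: (val(new) - val(old)) * B^(n-1-k) mod M
  val('f') - val('b') = 6 - 2 = 4
  B^(n-1-k) = 13^2 mod 127 = 42
  Delta = 4 * 42 mod 127 = 41

Answer: 41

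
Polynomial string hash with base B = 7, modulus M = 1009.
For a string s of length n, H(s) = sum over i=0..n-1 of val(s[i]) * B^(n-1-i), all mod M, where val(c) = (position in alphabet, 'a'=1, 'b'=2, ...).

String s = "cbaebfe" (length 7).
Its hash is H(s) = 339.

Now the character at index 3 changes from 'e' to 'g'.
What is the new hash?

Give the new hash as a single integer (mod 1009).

Answer: 16

Derivation:
val('e') = 5, val('g') = 7
Position k = 3, exponent = n-1-k = 3
B^3 mod M = 7^3 mod 1009 = 343
Delta = (7 - 5) * 343 mod 1009 = 686
New hash = (339 + 686) mod 1009 = 16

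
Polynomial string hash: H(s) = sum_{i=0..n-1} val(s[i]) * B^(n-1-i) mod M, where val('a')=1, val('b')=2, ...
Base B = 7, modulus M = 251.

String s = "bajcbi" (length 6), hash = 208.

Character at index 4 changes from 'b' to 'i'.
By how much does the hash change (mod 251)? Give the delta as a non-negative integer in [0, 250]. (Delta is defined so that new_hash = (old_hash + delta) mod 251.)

Answer: 49

Derivation:
Delta formula: (val(new) - val(old)) * B^(n-1-k) mod M
  val('i') - val('b') = 9 - 2 = 7
  B^(n-1-k) = 7^1 mod 251 = 7
  Delta = 7 * 7 mod 251 = 49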